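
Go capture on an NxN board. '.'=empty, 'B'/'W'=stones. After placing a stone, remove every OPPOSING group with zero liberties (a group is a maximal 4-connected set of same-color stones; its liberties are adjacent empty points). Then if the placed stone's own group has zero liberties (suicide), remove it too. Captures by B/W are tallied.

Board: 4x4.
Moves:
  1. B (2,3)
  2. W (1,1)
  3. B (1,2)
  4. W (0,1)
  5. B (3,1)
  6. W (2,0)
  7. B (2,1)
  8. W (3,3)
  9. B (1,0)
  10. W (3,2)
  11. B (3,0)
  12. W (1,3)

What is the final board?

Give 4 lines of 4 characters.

Answer: .W..
BWBW
.B.B
BBWW

Derivation:
Move 1: B@(2,3) -> caps B=0 W=0
Move 2: W@(1,1) -> caps B=0 W=0
Move 3: B@(1,2) -> caps B=0 W=0
Move 4: W@(0,1) -> caps B=0 W=0
Move 5: B@(3,1) -> caps B=0 W=0
Move 6: W@(2,0) -> caps B=0 W=0
Move 7: B@(2,1) -> caps B=0 W=0
Move 8: W@(3,3) -> caps B=0 W=0
Move 9: B@(1,0) -> caps B=0 W=0
Move 10: W@(3,2) -> caps B=0 W=0
Move 11: B@(3,0) -> caps B=1 W=0
Move 12: W@(1,3) -> caps B=1 W=0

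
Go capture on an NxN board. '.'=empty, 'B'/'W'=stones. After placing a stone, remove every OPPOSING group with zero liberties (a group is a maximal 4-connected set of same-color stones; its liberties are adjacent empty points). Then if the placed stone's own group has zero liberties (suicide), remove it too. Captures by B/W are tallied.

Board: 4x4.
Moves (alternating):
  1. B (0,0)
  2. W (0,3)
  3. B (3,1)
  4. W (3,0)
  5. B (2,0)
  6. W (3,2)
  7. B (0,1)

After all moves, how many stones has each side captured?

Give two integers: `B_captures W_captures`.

Move 1: B@(0,0) -> caps B=0 W=0
Move 2: W@(0,3) -> caps B=0 W=0
Move 3: B@(3,1) -> caps B=0 W=0
Move 4: W@(3,0) -> caps B=0 W=0
Move 5: B@(2,0) -> caps B=1 W=0
Move 6: W@(3,2) -> caps B=1 W=0
Move 7: B@(0,1) -> caps B=1 W=0

Answer: 1 0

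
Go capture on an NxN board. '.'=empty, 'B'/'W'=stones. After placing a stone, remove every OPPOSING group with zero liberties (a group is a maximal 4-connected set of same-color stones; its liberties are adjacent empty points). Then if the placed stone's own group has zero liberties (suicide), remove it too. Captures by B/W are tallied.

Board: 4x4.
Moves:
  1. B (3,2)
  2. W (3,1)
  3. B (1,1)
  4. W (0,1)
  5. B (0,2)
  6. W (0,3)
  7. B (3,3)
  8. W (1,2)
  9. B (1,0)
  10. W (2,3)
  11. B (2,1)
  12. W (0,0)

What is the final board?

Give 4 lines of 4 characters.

Move 1: B@(3,2) -> caps B=0 W=0
Move 2: W@(3,1) -> caps B=0 W=0
Move 3: B@(1,1) -> caps B=0 W=0
Move 4: W@(0,1) -> caps B=0 W=0
Move 5: B@(0,2) -> caps B=0 W=0
Move 6: W@(0,3) -> caps B=0 W=0
Move 7: B@(3,3) -> caps B=0 W=0
Move 8: W@(1,2) -> caps B=0 W=1
Move 9: B@(1,0) -> caps B=0 W=1
Move 10: W@(2,3) -> caps B=0 W=1
Move 11: B@(2,1) -> caps B=0 W=1
Move 12: W@(0,0) -> caps B=0 W=1

Answer: WW.W
BBW.
.B.W
.WBB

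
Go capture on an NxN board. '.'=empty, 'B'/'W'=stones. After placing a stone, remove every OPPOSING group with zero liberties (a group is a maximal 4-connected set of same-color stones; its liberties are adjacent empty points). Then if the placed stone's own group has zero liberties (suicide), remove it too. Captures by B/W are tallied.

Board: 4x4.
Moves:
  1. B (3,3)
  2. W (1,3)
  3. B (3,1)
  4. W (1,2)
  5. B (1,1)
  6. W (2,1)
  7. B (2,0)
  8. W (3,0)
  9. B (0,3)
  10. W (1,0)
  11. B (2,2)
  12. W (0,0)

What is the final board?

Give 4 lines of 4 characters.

Answer: W..B
WBWW
B.B.
.B.B

Derivation:
Move 1: B@(3,3) -> caps B=0 W=0
Move 2: W@(1,3) -> caps B=0 W=0
Move 3: B@(3,1) -> caps B=0 W=0
Move 4: W@(1,2) -> caps B=0 W=0
Move 5: B@(1,1) -> caps B=0 W=0
Move 6: W@(2,1) -> caps B=0 W=0
Move 7: B@(2,0) -> caps B=0 W=0
Move 8: W@(3,0) -> caps B=0 W=0
Move 9: B@(0,3) -> caps B=0 W=0
Move 10: W@(1,0) -> caps B=0 W=0
Move 11: B@(2,2) -> caps B=1 W=0
Move 12: W@(0,0) -> caps B=1 W=0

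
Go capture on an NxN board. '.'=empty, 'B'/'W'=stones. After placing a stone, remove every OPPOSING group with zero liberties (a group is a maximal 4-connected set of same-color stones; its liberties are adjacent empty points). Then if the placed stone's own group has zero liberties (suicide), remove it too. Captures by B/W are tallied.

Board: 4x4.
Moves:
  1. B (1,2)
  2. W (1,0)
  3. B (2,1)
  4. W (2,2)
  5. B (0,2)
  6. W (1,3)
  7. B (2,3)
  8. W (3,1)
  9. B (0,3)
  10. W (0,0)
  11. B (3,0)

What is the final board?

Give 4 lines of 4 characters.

Answer: W.BB
W.B.
.BWB
BW..

Derivation:
Move 1: B@(1,2) -> caps B=0 W=0
Move 2: W@(1,0) -> caps B=0 W=0
Move 3: B@(2,1) -> caps B=0 W=0
Move 4: W@(2,2) -> caps B=0 W=0
Move 5: B@(0,2) -> caps B=0 W=0
Move 6: W@(1,3) -> caps B=0 W=0
Move 7: B@(2,3) -> caps B=0 W=0
Move 8: W@(3,1) -> caps B=0 W=0
Move 9: B@(0,3) -> caps B=1 W=0
Move 10: W@(0,0) -> caps B=1 W=0
Move 11: B@(3,0) -> caps B=1 W=0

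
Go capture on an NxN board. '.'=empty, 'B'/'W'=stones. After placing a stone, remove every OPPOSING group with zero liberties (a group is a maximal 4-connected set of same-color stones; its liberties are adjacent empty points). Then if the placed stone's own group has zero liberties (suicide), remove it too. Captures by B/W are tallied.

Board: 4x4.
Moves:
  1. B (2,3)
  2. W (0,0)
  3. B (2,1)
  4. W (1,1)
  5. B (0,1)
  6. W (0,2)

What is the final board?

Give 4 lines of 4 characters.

Move 1: B@(2,3) -> caps B=0 W=0
Move 2: W@(0,0) -> caps B=0 W=0
Move 3: B@(2,1) -> caps B=0 W=0
Move 4: W@(1,1) -> caps B=0 W=0
Move 5: B@(0,1) -> caps B=0 W=0
Move 6: W@(0,2) -> caps B=0 W=1

Answer: W.W.
.W..
.B.B
....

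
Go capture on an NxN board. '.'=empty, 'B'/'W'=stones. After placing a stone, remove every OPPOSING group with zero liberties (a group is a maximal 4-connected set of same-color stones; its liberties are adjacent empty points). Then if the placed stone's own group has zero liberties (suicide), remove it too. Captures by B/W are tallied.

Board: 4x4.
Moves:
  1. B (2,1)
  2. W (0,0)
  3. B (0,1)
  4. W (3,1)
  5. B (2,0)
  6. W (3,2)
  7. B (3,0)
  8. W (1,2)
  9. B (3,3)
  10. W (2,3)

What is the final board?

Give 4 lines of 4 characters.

Answer: WB..
..W.
BB.W
BWW.

Derivation:
Move 1: B@(2,1) -> caps B=0 W=0
Move 2: W@(0,0) -> caps B=0 W=0
Move 3: B@(0,1) -> caps B=0 W=0
Move 4: W@(3,1) -> caps B=0 W=0
Move 5: B@(2,0) -> caps B=0 W=0
Move 6: W@(3,2) -> caps B=0 W=0
Move 7: B@(3,0) -> caps B=0 W=0
Move 8: W@(1,2) -> caps B=0 W=0
Move 9: B@(3,3) -> caps B=0 W=0
Move 10: W@(2,3) -> caps B=0 W=1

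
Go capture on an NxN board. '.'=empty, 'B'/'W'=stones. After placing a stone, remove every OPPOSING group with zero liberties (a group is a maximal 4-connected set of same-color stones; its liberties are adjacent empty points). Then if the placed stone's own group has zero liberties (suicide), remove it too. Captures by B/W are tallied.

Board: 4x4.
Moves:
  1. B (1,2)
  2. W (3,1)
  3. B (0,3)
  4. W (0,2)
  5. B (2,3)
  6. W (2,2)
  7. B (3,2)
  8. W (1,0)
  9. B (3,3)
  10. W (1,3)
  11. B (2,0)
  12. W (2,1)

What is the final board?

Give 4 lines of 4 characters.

Answer: ..W.
W.BW
BWW.
.W..

Derivation:
Move 1: B@(1,2) -> caps B=0 W=0
Move 2: W@(3,1) -> caps B=0 W=0
Move 3: B@(0,3) -> caps B=0 W=0
Move 4: W@(0,2) -> caps B=0 W=0
Move 5: B@(2,3) -> caps B=0 W=0
Move 6: W@(2,2) -> caps B=0 W=0
Move 7: B@(3,2) -> caps B=0 W=0
Move 8: W@(1,0) -> caps B=0 W=0
Move 9: B@(3,3) -> caps B=0 W=0
Move 10: W@(1,3) -> caps B=0 W=4
Move 11: B@(2,0) -> caps B=0 W=4
Move 12: W@(2,1) -> caps B=0 W=4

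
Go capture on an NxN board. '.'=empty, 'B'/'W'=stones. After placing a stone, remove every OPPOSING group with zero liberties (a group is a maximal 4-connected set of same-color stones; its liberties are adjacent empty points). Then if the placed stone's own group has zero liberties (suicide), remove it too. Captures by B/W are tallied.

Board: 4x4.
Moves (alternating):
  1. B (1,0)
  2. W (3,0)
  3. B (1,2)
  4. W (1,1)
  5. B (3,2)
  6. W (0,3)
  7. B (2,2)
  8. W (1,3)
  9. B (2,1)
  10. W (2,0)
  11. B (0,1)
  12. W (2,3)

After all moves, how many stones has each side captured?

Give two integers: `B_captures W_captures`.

Answer: 1 0

Derivation:
Move 1: B@(1,0) -> caps B=0 W=0
Move 2: W@(3,0) -> caps B=0 W=0
Move 3: B@(1,2) -> caps B=0 W=0
Move 4: W@(1,1) -> caps B=0 W=0
Move 5: B@(3,2) -> caps B=0 W=0
Move 6: W@(0,3) -> caps B=0 W=0
Move 7: B@(2,2) -> caps B=0 W=0
Move 8: W@(1,3) -> caps B=0 W=0
Move 9: B@(2,1) -> caps B=0 W=0
Move 10: W@(2,0) -> caps B=0 W=0
Move 11: B@(0,1) -> caps B=1 W=0
Move 12: W@(2,3) -> caps B=1 W=0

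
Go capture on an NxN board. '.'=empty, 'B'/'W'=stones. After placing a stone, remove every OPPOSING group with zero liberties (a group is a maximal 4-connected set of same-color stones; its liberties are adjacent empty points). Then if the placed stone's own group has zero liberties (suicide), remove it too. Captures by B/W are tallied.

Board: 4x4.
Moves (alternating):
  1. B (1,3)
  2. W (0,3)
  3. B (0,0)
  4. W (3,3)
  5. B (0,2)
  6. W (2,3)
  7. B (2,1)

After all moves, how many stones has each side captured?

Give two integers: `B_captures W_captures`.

Answer: 1 0

Derivation:
Move 1: B@(1,3) -> caps B=0 W=0
Move 2: W@(0,3) -> caps B=0 W=0
Move 3: B@(0,0) -> caps B=0 W=0
Move 4: W@(3,3) -> caps B=0 W=0
Move 5: B@(0,2) -> caps B=1 W=0
Move 6: W@(2,3) -> caps B=1 W=0
Move 7: B@(2,1) -> caps B=1 W=0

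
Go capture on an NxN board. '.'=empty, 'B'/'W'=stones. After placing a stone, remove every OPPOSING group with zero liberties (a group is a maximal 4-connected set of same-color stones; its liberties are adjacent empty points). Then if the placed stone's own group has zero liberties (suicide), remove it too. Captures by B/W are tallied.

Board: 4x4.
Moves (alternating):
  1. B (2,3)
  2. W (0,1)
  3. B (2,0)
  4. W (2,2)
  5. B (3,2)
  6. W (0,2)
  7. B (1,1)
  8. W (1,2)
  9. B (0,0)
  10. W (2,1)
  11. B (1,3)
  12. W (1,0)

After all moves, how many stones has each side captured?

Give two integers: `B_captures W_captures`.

Move 1: B@(2,3) -> caps B=0 W=0
Move 2: W@(0,1) -> caps B=0 W=0
Move 3: B@(2,0) -> caps B=0 W=0
Move 4: W@(2,2) -> caps B=0 W=0
Move 5: B@(3,2) -> caps B=0 W=0
Move 6: W@(0,2) -> caps B=0 W=0
Move 7: B@(1,1) -> caps B=0 W=0
Move 8: W@(1,2) -> caps B=0 W=0
Move 9: B@(0,0) -> caps B=0 W=0
Move 10: W@(2,1) -> caps B=0 W=0
Move 11: B@(1,3) -> caps B=0 W=0
Move 12: W@(1,0) -> caps B=0 W=2

Answer: 0 2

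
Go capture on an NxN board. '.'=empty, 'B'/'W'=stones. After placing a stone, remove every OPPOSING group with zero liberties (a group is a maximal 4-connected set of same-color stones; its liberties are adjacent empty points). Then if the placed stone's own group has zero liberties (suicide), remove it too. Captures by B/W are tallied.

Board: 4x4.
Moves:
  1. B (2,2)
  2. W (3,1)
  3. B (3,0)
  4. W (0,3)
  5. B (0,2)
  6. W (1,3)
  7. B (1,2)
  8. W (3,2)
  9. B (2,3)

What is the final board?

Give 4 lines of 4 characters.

Answer: ..B.
..B.
..BB
BWW.

Derivation:
Move 1: B@(2,2) -> caps B=0 W=0
Move 2: W@(3,1) -> caps B=0 W=0
Move 3: B@(3,0) -> caps B=0 W=0
Move 4: W@(0,3) -> caps B=0 W=0
Move 5: B@(0,2) -> caps B=0 W=0
Move 6: W@(1,3) -> caps B=0 W=0
Move 7: B@(1,2) -> caps B=0 W=0
Move 8: W@(3,2) -> caps B=0 W=0
Move 9: B@(2,3) -> caps B=2 W=0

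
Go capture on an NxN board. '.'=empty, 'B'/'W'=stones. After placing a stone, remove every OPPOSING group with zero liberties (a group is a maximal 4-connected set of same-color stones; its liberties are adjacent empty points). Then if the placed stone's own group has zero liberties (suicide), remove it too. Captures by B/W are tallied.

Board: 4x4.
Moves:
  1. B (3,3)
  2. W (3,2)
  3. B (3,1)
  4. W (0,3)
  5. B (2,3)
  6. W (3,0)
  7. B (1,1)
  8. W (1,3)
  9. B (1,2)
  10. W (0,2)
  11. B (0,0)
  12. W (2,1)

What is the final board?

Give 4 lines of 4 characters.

Answer: B.WW
.BBW
.W.B
W.WB

Derivation:
Move 1: B@(3,3) -> caps B=0 W=0
Move 2: W@(3,2) -> caps B=0 W=0
Move 3: B@(3,1) -> caps B=0 W=0
Move 4: W@(0,3) -> caps B=0 W=0
Move 5: B@(2,3) -> caps B=0 W=0
Move 6: W@(3,0) -> caps B=0 W=0
Move 7: B@(1,1) -> caps B=0 W=0
Move 8: W@(1,3) -> caps B=0 W=0
Move 9: B@(1,2) -> caps B=0 W=0
Move 10: W@(0,2) -> caps B=0 W=0
Move 11: B@(0,0) -> caps B=0 W=0
Move 12: W@(2,1) -> caps B=0 W=1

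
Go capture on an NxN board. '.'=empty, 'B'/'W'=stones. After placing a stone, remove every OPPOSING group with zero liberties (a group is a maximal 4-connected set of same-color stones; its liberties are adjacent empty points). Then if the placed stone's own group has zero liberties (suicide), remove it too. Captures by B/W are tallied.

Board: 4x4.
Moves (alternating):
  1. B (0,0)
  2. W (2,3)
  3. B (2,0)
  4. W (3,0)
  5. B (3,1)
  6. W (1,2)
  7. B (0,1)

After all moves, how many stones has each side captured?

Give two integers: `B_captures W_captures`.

Answer: 1 0

Derivation:
Move 1: B@(0,0) -> caps B=0 W=0
Move 2: W@(2,3) -> caps B=0 W=0
Move 3: B@(2,0) -> caps B=0 W=0
Move 4: W@(3,0) -> caps B=0 W=0
Move 5: B@(3,1) -> caps B=1 W=0
Move 6: W@(1,2) -> caps B=1 W=0
Move 7: B@(0,1) -> caps B=1 W=0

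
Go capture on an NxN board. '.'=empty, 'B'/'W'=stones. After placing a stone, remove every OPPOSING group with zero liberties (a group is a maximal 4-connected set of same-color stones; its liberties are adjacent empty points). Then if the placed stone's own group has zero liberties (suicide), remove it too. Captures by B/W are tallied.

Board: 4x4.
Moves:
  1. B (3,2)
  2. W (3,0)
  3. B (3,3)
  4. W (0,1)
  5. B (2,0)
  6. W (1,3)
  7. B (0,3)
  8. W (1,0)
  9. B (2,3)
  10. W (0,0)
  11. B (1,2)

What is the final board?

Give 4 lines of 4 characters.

Answer: WW.B
W.B.
B..B
W.BB

Derivation:
Move 1: B@(3,2) -> caps B=0 W=0
Move 2: W@(3,0) -> caps B=0 W=0
Move 3: B@(3,3) -> caps B=0 W=0
Move 4: W@(0,1) -> caps B=0 W=0
Move 5: B@(2,0) -> caps B=0 W=0
Move 6: W@(1,3) -> caps B=0 W=0
Move 7: B@(0,3) -> caps B=0 W=0
Move 8: W@(1,0) -> caps B=0 W=0
Move 9: B@(2,3) -> caps B=0 W=0
Move 10: W@(0,0) -> caps B=0 W=0
Move 11: B@(1,2) -> caps B=1 W=0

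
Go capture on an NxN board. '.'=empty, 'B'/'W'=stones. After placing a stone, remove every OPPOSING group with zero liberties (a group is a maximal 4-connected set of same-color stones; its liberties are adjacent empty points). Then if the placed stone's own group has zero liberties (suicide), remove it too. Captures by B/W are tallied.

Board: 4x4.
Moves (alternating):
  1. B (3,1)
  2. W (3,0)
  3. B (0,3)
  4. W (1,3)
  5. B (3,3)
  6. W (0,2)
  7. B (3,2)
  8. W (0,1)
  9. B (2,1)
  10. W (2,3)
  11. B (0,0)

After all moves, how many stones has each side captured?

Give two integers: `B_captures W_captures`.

Answer: 0 1

Derivation:
Move 1: B@(3,1) -> caps B=0 W=0
Move 2: W@(3,0) -> caps B=0 W=0
Move 3: B@(0,3) -> caps B=0 W=0
Move 4: W@(1,3) -> caps B=0 W=0
Move 5: B@(3,3) -> caps B=0 W=0
Move 6: W@(0,2) -> caps B=0 W=1
Move 7: B@(3,2) -> caps B=0 W=1
Move 8: W@(0,1) -> caps B=0 W=1
Move 9: B@(2,1) -> caps B=0 W=1
Move 10: W@(2,3) -> caps B=0 W=1
Move 11: B@(0,0) -> caps B=0 W=1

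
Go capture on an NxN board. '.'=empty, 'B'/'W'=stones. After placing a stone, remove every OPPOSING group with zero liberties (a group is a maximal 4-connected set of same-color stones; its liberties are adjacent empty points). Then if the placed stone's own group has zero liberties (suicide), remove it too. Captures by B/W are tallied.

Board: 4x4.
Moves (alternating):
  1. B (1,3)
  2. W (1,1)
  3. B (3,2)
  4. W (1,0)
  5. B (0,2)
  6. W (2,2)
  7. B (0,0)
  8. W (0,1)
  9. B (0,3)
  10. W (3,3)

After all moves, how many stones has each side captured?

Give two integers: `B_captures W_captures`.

Move 1: B@(1,3) -> caps B=0 W=0
Move 2: W@(1,1) -> caps B=0 W=0
Move 3: B@(3,2) -> caps B=0 W=0
Move 4: W@(1,0) -> caps B=0 W=0
Move 5: B@(0,2) -> caps B=0 W=0
Move 6: W@(2,2) -> caps B=0 W=0
Move 7: B@(0,0) -> caps B=0 W=0
Move 8: W@(0,1) -> caps B=0 W=1
Move 9: B@(0,3) -> caps B=0 W=1
Move 10: W@(3,3) -> caps B=0 W=1

Answer: 0 1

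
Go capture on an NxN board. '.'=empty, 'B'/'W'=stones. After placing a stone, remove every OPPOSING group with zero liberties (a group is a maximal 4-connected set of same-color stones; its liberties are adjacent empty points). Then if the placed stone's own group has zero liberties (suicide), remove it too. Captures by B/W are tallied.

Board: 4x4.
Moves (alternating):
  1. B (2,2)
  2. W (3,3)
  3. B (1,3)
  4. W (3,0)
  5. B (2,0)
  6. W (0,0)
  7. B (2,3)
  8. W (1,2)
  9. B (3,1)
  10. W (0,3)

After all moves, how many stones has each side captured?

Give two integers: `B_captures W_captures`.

Answer: 1 0

Derivation:
Move 1: B@(2,2) -> caps B=0 W=0
Move 2: W@(3,3) -> caps B=0 W=0
Move 3: B@(1,3) -> caps B=0 W=0
Move 4: W@(3,0) -> caps B=0 W=0
Move 5: B@(2,0) -> caps B=0 W=0
Move 6: W@(0,0) -> caps B=0 W=0
Move 7: B@(2,3) -> caps B=0 W=0
Move 8: W@(1,2) -> caps B=0 W=0
Move 9: B@(3,1) -> caps B=1 W=0
Move 10: W@(0,3) -> caps B=1 W=0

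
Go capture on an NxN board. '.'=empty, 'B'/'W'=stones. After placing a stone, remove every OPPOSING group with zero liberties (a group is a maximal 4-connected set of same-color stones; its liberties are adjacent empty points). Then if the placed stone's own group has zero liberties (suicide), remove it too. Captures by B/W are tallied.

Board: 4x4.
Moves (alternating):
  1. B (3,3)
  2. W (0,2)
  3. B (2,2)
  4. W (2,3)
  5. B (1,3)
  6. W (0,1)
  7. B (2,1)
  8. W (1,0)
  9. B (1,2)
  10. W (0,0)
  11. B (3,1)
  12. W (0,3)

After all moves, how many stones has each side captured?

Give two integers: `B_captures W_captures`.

Move 1: B@(3,3) -> caps B=0 W=0
Move 2: W@(0,2) -> caps B=0 W=0
Move 3: B@(2,2) -> caps B=0 W=0
Move 4: W@(2,3) -> caps B=0 W=0
Move 5: B@(1,3) -> caps B=1 W=0
Move 6: W@(0,1) -> caps B=1 W=0
Move 7: B@(2,1) -> caps B=1 W=0
Move 8: W@(1,0) -> caps B=1 W=0
Move 9: B@(1,2) -> caps B=1 W=0
Move 10: W@(0,0) -> caps B=1 W=0
Move 11: B@(3,1) -> caps B=1 W=0
Move 12: W@(0,3) -> caps B=1 W=0

Answer: 1 0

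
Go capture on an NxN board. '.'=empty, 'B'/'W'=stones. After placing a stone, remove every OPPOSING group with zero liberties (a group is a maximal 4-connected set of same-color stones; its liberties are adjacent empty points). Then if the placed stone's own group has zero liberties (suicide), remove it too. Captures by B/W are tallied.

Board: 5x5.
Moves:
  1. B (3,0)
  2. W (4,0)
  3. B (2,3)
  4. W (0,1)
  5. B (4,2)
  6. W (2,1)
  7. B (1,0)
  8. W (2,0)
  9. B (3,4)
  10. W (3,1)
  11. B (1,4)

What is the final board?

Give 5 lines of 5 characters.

Move 1: B@(3,0) -> caps B=0 W=0
Move 2: W@(4,0) -> caps B=0 W=0
Move 3: B@(2,3) -> caps B=0 W=0
Move 4: W@(0,1) -> caps B=0 W=0
Move 5: B@(4,2) -> caps B=0 W=0
Move 6: W@(2,1) -> caps B=0 W=0
Move 7: B@(1,0) -> caps B=0 W=0
Move 8: W@(2,0) -> caps B=0 W=0
Move 9: B@(3,4) -> caps B=0 W=0
Move 10: W@(3,1) -> caps B=0 W=1
Move 11: B@(1,4) -> caps B=0 W=1

Answer: .W...
B...B
WW.B.
.W..B
W.B..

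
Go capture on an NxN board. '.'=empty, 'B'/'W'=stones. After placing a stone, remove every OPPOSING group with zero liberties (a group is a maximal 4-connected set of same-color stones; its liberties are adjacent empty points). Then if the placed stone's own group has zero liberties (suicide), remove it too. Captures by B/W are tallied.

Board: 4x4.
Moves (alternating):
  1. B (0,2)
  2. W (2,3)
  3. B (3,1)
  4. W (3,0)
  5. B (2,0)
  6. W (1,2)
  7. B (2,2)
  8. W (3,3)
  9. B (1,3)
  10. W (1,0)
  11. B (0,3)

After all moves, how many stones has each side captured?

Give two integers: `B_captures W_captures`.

Answer: 1 0

Derivation:
Move 1: B@(0,2) -> caps B=0 W=0
Move 2: W@(2,3) -> caps B=0 W=0
Move 3: B@(3,1) -> caps B=0 W=0
Move 4: W@(3,0) -> caps B=0 W=0
Move 5: B@(2,0) -> caps B=1 W=0
Move 6: W@(1,2) -> caps B=1 W=0
Move 7: B@(2,2) -> caps B=1 W=0
Move 8: W@(3,3) -> caps B=1 W=0
Move 9: B@(1,3) -> caps B=1 W=0
Move 10: W@(1,0) -> caps B=1 W=0
Move 11: B@(0,3) -> caps B=1 W=0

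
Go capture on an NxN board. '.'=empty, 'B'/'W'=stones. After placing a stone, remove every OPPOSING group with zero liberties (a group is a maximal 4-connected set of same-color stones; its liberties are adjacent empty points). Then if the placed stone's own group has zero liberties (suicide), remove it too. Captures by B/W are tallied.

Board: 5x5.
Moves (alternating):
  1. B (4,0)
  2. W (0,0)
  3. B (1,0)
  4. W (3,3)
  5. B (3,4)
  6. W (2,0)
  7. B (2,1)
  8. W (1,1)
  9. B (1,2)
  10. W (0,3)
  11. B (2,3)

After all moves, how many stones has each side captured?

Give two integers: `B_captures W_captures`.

Answer: 0 1

Derivation:
Move 1: B@(4,0) -> caps B=0 W=0
Move 2: W@(0,0) -> caps B=0 W=0
Move 3: B@(1,0) -> caps B=0 W=0
Move 4: W@(3,3) -> caps B=0 W=0
Move 5: B@(3,4) -> caps B=0 W=0
Move 6: W@(2,0) -> caps B=0 W=0
Move 7: B@(2,1) -> caps B=0 W=0
Move 8: W@(1,1) -> caps B=0 W=1
Move 9: B@(1,2) -> caps B=0 W=1
Move 10: W@(0,3) -> caps B=0 W=1
Move 11: B@(2,3) -> caps B=0 W=1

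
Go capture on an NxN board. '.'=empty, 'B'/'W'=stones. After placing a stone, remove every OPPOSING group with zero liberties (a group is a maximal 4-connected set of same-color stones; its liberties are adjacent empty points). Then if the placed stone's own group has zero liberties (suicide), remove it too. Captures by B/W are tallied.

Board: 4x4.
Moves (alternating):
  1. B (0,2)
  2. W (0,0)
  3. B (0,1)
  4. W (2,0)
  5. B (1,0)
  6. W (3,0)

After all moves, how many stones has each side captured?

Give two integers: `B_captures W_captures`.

Answer: 1 0

Derivation:
Move 1: B@(0,2) -> caps B=0 W=0
Move 2: W@(0,0) -> caps B=0 W=0
Move 3: B@(0,1) -> caps B=0 W=0
Move 4: W@(2,0) -> caps B=0 W=0
Move 5: B@(1,0) -> caps B=1 W=0
Move 6: W@(3,0) -> caps B=1 W=0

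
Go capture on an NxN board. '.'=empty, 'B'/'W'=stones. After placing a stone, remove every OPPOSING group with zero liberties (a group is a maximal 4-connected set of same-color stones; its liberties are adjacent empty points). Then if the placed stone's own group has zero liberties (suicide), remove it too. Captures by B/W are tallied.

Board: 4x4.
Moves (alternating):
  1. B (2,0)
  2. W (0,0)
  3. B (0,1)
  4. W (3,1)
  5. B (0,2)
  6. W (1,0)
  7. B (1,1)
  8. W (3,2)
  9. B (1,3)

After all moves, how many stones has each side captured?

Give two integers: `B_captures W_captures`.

Answer: 2 0

Derivation:
Move 1: B@(2,0) -> caps B=0 W=0
Move 2: W@(0,0) -> caps B=0 W=0
Move 3: B@(0,1) -> caps B=0 W=0
Move 4: W@(3,1) -> caps B=0 W=0
Move 5: B@(0,2) -> caps B=0 W=0
Move 6: W@(1,0) -> caps B=0 W=0
Move 7: B@(1,1) -> caps B=2 W=0
Move 8: W@(3,2) -> caps B=2 W=0
Move 9: B@(1,3) -> caps B=2 W=0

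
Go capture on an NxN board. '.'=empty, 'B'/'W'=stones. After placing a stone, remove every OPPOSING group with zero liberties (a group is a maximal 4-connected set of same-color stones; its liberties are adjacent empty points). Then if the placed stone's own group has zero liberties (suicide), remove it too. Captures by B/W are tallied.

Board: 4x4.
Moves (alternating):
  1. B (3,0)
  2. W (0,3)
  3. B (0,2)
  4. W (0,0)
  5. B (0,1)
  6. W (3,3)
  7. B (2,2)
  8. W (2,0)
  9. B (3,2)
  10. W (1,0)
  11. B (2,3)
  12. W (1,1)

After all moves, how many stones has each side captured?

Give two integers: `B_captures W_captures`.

Move 1: B@(3,0) -> caps B=0 W=0
Move 2: W@(0,3) -> caps B=0 W=0
Move 3: B@(0,2) -> caps B=0 W=0
Move 4: W@(0,0) -> caps B=0 W=0
Move 5: B@(0,1) -> caps B=0 W=0
Move 6: W@(3,3) -> caps B=0 W=0
Move 7: B@(2,2) -> caps B=0 W=0
Move 8: W@(2,0) -> caps B=0 W=0
Move 9: B@(3,2) -> caps B=0 W=0
Move 10: W@(1,0) -> caps B=0 W=0
Move 11: B@(2,3) -> caps B=1 W=0
Move 12: W@(1,1) -> caps B=1 W=0

Answer: 1 0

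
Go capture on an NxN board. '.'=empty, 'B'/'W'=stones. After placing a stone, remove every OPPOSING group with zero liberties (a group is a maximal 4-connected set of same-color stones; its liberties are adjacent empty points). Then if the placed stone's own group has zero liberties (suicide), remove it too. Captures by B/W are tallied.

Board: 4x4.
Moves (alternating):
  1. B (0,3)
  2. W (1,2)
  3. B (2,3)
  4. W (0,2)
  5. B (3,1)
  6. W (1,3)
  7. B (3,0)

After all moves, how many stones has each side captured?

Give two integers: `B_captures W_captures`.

Answer: 0 1

Derivation:
Move 1: B@(0,3) -> caps B=0 W=0
Move 2: W@(1,2) -> caps B=0 W=0
Move 3: B@(2,3) -> caps B=0 W=0
Move 4: W@(0,2) -> caps B=0 W=0
Move 5: B@(3,1) -> caps B=0 W=0
Move 6: W@(1,3) -> caps B=0 W=1
Move 7: B@(3,0) -> caps B=0 W=1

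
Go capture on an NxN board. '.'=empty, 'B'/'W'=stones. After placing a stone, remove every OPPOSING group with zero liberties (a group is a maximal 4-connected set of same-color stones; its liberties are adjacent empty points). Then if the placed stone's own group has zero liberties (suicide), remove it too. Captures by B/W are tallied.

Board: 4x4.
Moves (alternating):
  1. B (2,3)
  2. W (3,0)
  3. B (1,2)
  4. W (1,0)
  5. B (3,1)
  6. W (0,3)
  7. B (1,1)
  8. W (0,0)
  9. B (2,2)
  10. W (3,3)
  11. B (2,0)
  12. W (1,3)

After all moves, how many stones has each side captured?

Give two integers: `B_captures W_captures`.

Answer: 1 0

Derivation:
Move 1: B@(2,3) -> caps B=0 W=0
Move 2: W@(3,0) -> caps B=0 W=0
Move 3: B@(1,2) -> caps B=0 W=0
Move 4: W@(1,0) -> caps B=0 W=0
Move 5: B@(3,1) -> caps B=0 W=0
Move 6: W@(0,3) -> caps B=0 W=0
Move 7: B@(1,1) -> caps B=0 W=0
Move 8: W@(0,0) -> caps B=0 W=0
Move 9: B@(2,2) -> caps B=0 W=0
Move 10: W@(3,3) -> caps B=0 W=0
Move 11: B@(2,0) -> caps B=1 W=0
Move 12: W@(1,3) -> caps B=1 W=0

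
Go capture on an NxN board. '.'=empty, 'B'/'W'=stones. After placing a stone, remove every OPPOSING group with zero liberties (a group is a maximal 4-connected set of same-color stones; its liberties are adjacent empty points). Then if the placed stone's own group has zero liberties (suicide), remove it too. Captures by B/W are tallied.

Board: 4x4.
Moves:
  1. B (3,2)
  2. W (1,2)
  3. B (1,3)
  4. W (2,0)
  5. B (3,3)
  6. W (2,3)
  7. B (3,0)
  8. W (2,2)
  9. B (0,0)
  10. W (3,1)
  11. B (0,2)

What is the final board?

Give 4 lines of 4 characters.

Answer: B.B.
..WB
W.WW
.W..

Derivation:
Move 1: B@(3,2) -> caps B=0 W=0
Move 2: W@(1,2) -> caps B=0 W=0
Move 3: B@(1,3) -> caps B=0 W=0
Move 4: W@(2,0) -> caps B=0 W=0
Move 5: B@(3,3) -> caps B=0 W=0
Move 6: W@(2,3) -> caps B=0 W=0
Move 7: B@(3,0) -> caps B=0 W=0
Move 8: W@(2,2) -> caps B=0 W=0
Move 9: B@(0,0) -> caps B=0 W=0
Move 10: W@(3,1) -> caps B=0 W=3
Move 11: B@(0,2) -> caps B=0 W=3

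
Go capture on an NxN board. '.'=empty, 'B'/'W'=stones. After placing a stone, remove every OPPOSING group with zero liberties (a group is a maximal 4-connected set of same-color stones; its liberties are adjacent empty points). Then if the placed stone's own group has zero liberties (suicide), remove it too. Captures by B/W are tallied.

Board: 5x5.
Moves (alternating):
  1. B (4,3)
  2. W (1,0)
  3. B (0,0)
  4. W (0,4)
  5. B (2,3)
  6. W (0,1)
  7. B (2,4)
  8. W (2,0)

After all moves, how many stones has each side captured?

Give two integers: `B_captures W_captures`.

Move 1: B@(4,3) -> caps B=0 W=0
Move 2: W@(1,0) -> caps B=0 W=0
Move 3: B@(0,0) -> caps B=0 W=0
Move 4: W@(0,4) -> caps B=0 W=0
Move 5: B@(2,3) -> caps B=0 W=0
Move 6: W@(0,1) -> caps B=0 W=1
Move 7: B@(2,4) -> caps B=0 W=1
Move 8: W@(2,0) -> caps B=0 W=1

Answer: 0 1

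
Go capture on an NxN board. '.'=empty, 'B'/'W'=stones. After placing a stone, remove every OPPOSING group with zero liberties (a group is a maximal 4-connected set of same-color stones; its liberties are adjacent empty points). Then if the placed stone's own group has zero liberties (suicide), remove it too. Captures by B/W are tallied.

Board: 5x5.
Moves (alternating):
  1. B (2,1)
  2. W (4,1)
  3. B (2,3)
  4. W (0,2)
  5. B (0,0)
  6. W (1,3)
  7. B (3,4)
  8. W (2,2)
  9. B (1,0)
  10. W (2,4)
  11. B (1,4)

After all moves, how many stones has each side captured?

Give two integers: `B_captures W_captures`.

Answer: 1 0

Derivation:
Move 1: B@(2,1) -> caps B=0 W=0
Move 2: W@(4,1) -> caps B=0 W=0
Move 3: B@(2,3) -> caps B=0 W=0
Move 4: W@(0,2) -> caps B=0 W=0
Move 5: B@(0,0) -> caps B=0 W=0
Move 6: W@(1,3) -> caps B=0 W=0
Move 7: B@(3,4) -> caps B=0 W=0
Move 8: W@(2,2) -> caps B=0 W=0
Move 9: B@(1,0) -> caps B=0 W=0
Move 10: W@(2,4) -> caps B=0 W=0
Move 11: B@(1,4) -> caps B=1 W=0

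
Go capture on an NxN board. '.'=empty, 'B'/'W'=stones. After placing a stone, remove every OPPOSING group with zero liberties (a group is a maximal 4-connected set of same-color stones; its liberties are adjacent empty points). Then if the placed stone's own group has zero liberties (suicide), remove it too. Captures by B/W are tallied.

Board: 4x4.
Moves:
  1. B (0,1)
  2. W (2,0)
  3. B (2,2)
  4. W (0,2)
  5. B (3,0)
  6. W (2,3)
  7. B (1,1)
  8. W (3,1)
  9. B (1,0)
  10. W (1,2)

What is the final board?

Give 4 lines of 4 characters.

Answer: .BW.
BBW.
W.BW
.W..

Derivation:
Move 1: B@(0,1) -> caps B=0 W=0
Move 2: W@(2,0) -> caps B=0 W=0
Move 3: B@(2,2) -> caps B=0 W=0
Move 4: W@(0,2) -> caps B=0 W=0
Move 5: B@(3,0) -> caps B=0 W=0
Move 6: W@(2,3) -> caps B=0 W=0
Move 7: B@(1,1) -> caps B=0 W=0
Move 8: W@(3,1) -> caps B=0 W=1
Move 9: B@(1,0) -> caps B=0 W=1
Move 10: W@(1,2) -> caps B=0 W=1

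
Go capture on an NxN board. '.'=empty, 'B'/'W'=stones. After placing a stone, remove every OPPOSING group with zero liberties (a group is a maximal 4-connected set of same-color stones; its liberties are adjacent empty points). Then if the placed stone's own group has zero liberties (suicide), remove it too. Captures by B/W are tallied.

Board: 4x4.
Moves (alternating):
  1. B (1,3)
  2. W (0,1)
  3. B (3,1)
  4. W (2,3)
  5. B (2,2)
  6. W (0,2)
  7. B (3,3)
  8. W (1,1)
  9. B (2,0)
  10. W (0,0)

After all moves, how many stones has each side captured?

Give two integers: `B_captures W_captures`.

Answer: 1 0

Derivation:
Move 1: B@(1,3) -> caps B=0 W=0
Move 2: W@(0,1) -> caps B=0 W=0
Move 3: B@(3,1) -> caps B=0 W=0
Move 4: W@(2,3) -> caps B=0 W=0
Move 5: B@(2,2) -> caps B=0 W=0
Move 6: W@(0,2) -> caps B=0 W=0
Move 7: B@(3,3) -> caps B=1 W=0
Move 8: W@(1,1) -> caps B=1 W=0
Move 9: B@(2,0) -> caps B=1 W=0
Move 10: W@(0,0) -> caps B=1 W=0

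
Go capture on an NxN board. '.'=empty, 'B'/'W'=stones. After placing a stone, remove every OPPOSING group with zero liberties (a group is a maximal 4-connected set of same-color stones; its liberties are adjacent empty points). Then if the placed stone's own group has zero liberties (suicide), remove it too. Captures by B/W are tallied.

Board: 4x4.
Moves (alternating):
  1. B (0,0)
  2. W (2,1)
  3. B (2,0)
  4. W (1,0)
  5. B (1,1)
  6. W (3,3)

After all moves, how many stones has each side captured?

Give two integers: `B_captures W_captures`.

Move 1: B@(0,0) -> caps B=0 W=0
Move 2: W@(2,1) -> caps B=0 W=0
Move 3: B@(2,0) -> caps B=0 W=0
Move 4: W@(1,0) -> caps B=0 W=0
Move 5: B@(1,1) -> caps B=1 W=0
Move 6: W@(3,3) -> caps B=1 W=0

Answer: 1 0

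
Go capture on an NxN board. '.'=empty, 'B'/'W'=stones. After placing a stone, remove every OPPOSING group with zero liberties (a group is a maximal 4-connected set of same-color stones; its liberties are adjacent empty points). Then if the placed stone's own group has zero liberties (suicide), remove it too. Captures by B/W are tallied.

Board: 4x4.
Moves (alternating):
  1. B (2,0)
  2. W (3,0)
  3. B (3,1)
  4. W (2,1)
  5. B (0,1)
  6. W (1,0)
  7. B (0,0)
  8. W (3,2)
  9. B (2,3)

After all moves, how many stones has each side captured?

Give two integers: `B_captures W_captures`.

Move 1: B@(2,0) -> caps B=0 W=0
Move 2: W@(3,0) -> caps B=0 W=0
Move 3: B@(3,1) -> caps B=1 W=0
Move 4: W@(2,1) -> caps B=1 W=0
Move 5: B@(0,1) -> caps B=1 W=0
Move 6: W@(1,0) -> caps B=1 W=0
Move 7: B@(0,0) -> caps B=1 W=0
Move 8: W@(3,2) -> caps B=1 W=0
Move 9: B@(2,3) -> caps B=1 W=0

Answer: 1 0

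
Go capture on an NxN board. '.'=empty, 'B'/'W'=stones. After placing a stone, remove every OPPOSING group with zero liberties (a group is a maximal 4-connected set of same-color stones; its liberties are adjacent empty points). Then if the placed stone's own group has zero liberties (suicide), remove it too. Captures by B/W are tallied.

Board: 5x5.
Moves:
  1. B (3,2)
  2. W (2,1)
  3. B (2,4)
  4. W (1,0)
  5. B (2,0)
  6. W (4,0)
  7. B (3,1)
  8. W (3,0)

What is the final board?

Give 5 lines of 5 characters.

Move 1: B@(3,2) -> caps B=0 W=0
Move 2: W@(2,1) -> caps B=0 W=0
Move 3: B@(2,4) -> caps B=0 W=0
Move 4: W@(1,0) -> caps B=0 W=0
Move 5: B@(2,0) -> caps B=0 W=0
Move 6: W@(4,0) -> caps B=0 W=0
Move 7: B@(3,1) -> caps B=0 W=0
Move 8: W@(3,0) -> caps B=0 W=1

Answer: .....
W....
.W..B
WBB..
W....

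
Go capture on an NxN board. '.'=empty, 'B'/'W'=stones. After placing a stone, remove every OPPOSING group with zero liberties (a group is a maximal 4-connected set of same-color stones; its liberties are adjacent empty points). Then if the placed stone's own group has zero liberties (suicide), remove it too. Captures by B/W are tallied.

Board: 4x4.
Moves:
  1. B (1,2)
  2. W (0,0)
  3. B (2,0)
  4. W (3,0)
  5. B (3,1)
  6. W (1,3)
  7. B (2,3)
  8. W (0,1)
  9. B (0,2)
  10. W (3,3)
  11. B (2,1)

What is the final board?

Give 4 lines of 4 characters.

Answer: WWB.
..BW
BB.B
.B.W

Derivation:
Move 1: B@(1,2) -> caps B=0 W=0
Move 2: W@(0,0) -> caps B=0 W=0
Move 3: B@(2,0) -> caps B=0 W=0
Move 4: W@(3,0) -> caps B=0 W=0
Move 5: B@(3,1) -> caps B=1 W=0
Move 6: W@(1,3) -> caps B=1 W=0
Move 7: B@(2,3) -> caps B=1 W=0
Move 8: W@(0,1) -> caps B=1 W=0
Move 9: B@(0,2) -> caps B=1 W=0
Move 10: W@(3,3) -> caps B=1 W=0
Move 11: B@(2,1) -> caps B=1 W=0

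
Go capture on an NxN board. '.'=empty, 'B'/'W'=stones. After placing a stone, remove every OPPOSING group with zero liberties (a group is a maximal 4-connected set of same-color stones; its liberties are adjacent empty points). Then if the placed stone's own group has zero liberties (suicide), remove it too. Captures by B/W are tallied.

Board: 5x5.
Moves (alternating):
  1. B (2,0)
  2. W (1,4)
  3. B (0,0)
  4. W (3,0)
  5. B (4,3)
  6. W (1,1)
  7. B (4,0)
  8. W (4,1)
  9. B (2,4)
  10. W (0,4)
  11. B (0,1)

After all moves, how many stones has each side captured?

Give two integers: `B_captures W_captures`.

Move 1: B@(2,0) -> caps B=0 W=0
Move 2: W@(1,4) -> caps B=0 W=0
Move 3: B@(0,0) -> caps B=0 W=0
Move 4: W@(3,0) -> caps B=0 W=0
Move 5: B@(4,3) -> caps B=0 W=0
Move 6: W@(1,1) -> caps B=0 W=0
Move 7: B@(4,0) -> caps B=0 W=0
Move 8: W@(4,1) -> caps B=0 W=1
Move 9: B@(2,4) -> caps B=0 W=1
Move 10: W@(0,4) -> caps B=0 W=1
Move 11: B@(0,1) -> caps B=0 W=1

Answer: 0 1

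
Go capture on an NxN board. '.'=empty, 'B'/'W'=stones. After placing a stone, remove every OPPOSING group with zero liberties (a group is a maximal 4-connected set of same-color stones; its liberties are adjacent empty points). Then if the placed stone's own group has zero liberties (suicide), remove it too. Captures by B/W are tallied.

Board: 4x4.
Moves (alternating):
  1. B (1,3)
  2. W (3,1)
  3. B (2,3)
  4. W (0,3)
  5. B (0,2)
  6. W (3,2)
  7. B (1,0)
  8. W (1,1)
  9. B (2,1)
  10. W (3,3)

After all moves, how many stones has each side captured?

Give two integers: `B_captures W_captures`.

Answer: 1 0

Derivation:
Move 1: B@(1,3) -> caps B=0 W=0
Move 2: W@(3,1) -> caps B=0 W=0
Move 3: B@(2,3) -> caps B=0 W=0
Move 4: W@(0,3) -> caps B=0 W=0
Move 5: B@(0,2) -> caps B=1 W=0
Move 6: W@(3,2) -> caps B=1 W=0
Move 7: B@(1,0) -> caps B=1 W=0
Move 8: W@(1,1) -> caps B=1 W=0
Move 9: B@(2,1) -> caps B=1 W=0
Move 10: W@(3,3) -> caps B=1 W=0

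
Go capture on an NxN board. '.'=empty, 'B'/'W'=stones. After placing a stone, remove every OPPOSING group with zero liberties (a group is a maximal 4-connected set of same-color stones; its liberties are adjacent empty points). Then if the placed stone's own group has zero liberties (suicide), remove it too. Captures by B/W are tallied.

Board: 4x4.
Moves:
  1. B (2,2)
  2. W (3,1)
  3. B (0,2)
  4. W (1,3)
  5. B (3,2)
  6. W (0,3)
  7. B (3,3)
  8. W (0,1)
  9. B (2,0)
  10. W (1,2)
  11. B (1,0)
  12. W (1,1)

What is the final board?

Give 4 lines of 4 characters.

Answer: .W.W
BWWW
B.B.
.WBB

Derivation:
Move 1: B@(2,2) -> caps B=0 W=0
Move 2: W@(3,1) -> caps B=0 W=0
Move 3: B@(0,2) -> caps B=0 W=0
Move 4: W@(1,3) -> caps B=0 W=0
Move 5: B@(3,2) -> caps B=0 W=0
Move 6: W@(0,3) -> caps B=0 W=0
Move 7: B@(3,3) -> caps B=0 W=0
Move 8: W@(0,1) -> caps B=0 W=0
Move 9: B@(2,0) -> caps B=0 W=0
Move 10: W@(1,2) -> caps B=0 W=1
Move 11: B@(1,0) -> caps B=0 W=1
Move 12: W@(1,1) -> caps B=0 W=1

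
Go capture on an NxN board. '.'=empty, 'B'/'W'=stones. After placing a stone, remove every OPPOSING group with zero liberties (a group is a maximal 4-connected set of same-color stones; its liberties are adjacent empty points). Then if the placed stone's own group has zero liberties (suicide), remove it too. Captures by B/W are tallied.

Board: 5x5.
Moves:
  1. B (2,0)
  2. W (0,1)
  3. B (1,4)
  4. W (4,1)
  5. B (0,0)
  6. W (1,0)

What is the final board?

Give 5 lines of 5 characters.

Answer: .W...
W...B
B....
.....
.W...

Derivation:
Move 1: B@(2,0) -> caps B=0 W=0
Move 2: W@(0,1) -> caps B=0 W=0
Move 3: B@(1,4) -> caps B=0 W=0
Move 4: W@(4,1) -> caps B=0 W=0
Move 5: B@(0,0) -> caps B=0 W=0
Move 6: W@(1,0) -> caps B=0 W=1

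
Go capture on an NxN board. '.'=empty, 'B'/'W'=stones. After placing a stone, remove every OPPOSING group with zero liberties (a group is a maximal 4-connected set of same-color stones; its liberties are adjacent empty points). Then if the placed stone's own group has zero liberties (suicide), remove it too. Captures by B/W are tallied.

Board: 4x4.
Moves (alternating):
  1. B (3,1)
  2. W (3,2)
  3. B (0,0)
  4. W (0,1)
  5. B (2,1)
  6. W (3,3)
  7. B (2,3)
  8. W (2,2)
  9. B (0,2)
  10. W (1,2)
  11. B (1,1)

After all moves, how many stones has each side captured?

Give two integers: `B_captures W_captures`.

Move 1: B@(3,1) -> caps B=0 W=0
Move 2: W@(3,2) -> caps B=0 W=0
Move 3: B@(0,0) -> caps B=0 W=0
Move 4: W@(0,1) -> caps B=0 W=0
Move 5: B@(2,1) -> caps B=0 W=0
Move 6: W@(3,3) -> caps B=0 W=0
Move 7: B@(2,3) -> caps B=0 W=0
Move 8: W@(2,2) -> caps B=0 W=0
Move 9: B@(0,2) -> caps B=0 W=0
Move 10: W@(1,2) -> caps B=0 W=0
Move 11: B@(1,1) -> caps B=1 W=0

Answer: 1 0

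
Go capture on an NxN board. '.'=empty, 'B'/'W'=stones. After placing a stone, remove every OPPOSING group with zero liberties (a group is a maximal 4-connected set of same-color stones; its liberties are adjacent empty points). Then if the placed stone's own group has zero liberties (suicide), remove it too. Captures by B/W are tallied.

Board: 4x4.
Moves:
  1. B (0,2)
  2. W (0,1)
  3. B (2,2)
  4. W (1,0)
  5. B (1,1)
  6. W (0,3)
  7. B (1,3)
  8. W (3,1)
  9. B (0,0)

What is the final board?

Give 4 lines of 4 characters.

Answer: B.B.
WB.B
..B.
.W..

Derivation:
Move 1: B@(0,2) -> caps B=0 W=0
Move 2: W@(0,1) -> caps B=0 W=0
Move 3: B@(2,2) -> caps B=0 W=0
Move 4: W@(1,0) -> caps B=0 W=0
Move 5: B@(1,1) -> caps B=0 W=0
Move 6: W@(0,3) -> caps B=0 W=0
Move 7: B@(1,3) -> caps B=1 W=0
Move 8: W@(3,1) -> caps B=1 W=0
Move 9: B@(0,0) -> caps B=2 W=0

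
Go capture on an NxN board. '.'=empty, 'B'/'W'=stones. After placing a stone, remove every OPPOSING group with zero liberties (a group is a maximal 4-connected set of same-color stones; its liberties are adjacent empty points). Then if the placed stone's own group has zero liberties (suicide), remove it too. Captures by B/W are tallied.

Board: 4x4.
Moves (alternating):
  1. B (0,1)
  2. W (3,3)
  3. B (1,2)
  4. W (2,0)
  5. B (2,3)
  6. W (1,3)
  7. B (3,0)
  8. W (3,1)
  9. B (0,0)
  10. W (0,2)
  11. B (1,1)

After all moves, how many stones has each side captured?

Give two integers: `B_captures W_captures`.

Answer: 0 1

Derivation:
Move 1: B@(0,1) -> caps B=0 W=0
Move 2: W@(3,3) -> caps B=0 W=0
Move 3: B@(1,2) -> caps B=0 W=0
Move 4: W@(2,0) -> caps B=0 W=0
Move 5: B@(2,3) -> caps B=0 W=0
Move 6: W@(1,3) -> caps B=0 W=0
Move 7: B@(3,0) -> caps B=0 W=0
Move 8: W@(3,1) -> caps B=0 W=1
Move 9: B@(0,0) -> caps B=0 W=1
Move 10: W@(0,2) -> caps B=0 W=1
Move 11: B@(1,1) -> caps B=0 W=1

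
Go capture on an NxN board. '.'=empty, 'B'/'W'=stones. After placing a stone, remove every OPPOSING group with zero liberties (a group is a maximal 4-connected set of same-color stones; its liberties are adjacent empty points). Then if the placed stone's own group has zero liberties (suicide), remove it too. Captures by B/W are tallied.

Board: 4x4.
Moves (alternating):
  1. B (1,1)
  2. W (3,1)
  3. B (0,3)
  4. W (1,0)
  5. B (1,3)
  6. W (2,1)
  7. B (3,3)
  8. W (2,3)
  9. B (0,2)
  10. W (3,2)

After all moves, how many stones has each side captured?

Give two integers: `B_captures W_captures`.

Move 1: B@(1,1) -> caps B=0 W=0
Move 2: W@(3,1) -> caps B=0 W=0
Move 3: B@(0,3) -> caps B=0 W=0
Move 4: W@(1,0) -> caps B=0 W=0
Move 5: B@(1,3) -> caps B=0 W=0
Move 6: W@(2,1) -> caps B=0 W=0
Move 7: B@(3,3) -> caps B=0 W=0
Move 8: W@(2,3) -> caps B=0 W=0
Move 9: B@(0,2) -> caps B=0 W=0
Move 10: W@(3,2) -> caps B=0 W=1

Answer: 0 1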